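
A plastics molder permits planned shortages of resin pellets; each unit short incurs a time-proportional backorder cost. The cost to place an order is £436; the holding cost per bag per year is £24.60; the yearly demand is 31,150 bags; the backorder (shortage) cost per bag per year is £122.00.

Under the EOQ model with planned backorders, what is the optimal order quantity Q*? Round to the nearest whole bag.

1,152 bags

Basic EOQ = √(2·31,150·436/24.6) = 1,050.799
Backorder adjustment √((H+b)/b) = √((24.6+122)/122) = 1.0962
Q* = 1,050.799 × 1.0962 ≈ 1,151.88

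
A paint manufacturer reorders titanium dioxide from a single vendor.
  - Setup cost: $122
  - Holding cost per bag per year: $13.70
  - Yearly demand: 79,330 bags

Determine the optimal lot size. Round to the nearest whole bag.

1,189 bags

Optimal lot size Q* = (2 × 79,330 × $122 / $13.7)^½ ≈ 1,188.65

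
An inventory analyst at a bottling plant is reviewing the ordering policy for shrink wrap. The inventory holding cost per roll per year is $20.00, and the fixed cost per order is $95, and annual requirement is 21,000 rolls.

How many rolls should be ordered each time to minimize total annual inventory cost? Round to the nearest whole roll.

2DS/H = 2·21,000·95/20 = 199,500.00
EOQ = √199,500.00 ≈ 446.65

447 rolls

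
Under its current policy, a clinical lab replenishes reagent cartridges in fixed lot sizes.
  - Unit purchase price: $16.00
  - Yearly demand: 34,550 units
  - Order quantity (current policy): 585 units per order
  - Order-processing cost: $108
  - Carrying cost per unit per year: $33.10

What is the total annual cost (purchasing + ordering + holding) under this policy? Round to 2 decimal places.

Ordering: D/Q × S = 34,550/585 × $108 = $6,378.46
Holding:  Q/2 × H = 585/2 × $33.1 = $9,681.75
Purchase cost = D·C = 34,550 × 16 = $552,800.00
Total = $6,378.46 + $9,681.75 + $552,800.00 = $568,860.21

$568,860.21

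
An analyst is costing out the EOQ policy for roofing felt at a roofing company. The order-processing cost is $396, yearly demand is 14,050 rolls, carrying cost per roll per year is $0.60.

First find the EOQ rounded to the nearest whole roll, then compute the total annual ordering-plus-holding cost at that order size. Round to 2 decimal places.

$2,583.90

2DS/H = 2·14,050·396/0.6 = 18,546,000.00
EOQ = √18,546,000.00 ≈ 4,306.51 → Q = 4,307 rolls
Ordering: D/Q × S = 14,050/4,307 × $396 = $1,291.80
Holding:  Q/2 × H = 4,307/2 × $0.6 = $1,292.10
Total = $1,291.80 + $1,292.10 = $2,583.90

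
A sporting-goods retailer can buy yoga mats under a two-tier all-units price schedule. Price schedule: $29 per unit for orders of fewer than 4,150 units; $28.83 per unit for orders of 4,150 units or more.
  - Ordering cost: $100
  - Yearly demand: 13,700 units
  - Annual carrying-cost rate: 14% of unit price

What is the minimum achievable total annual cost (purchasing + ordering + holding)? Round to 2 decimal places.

H₁ = 14%×$29 = $4.0600;  H₂ = 14%×$28.83 = $4.0362
EOQ₁ = √(2×13,700×100/4.0600) = 821.51  (< 4,150, feasible at tier 1)
EOQ₂ = √(2×13,700×100/4.0362) = 823.93  (< 4,150 → use Q = 4,150 at tier-2 price)
TC(tier 1 (EOQ₁), Q≈821.5) = $400,635.33
TC(tier 2, Q≈4,150.0) = $403,676.24
Minimum at tier 1 (EOQ₁): $400,635.33

$400,635.33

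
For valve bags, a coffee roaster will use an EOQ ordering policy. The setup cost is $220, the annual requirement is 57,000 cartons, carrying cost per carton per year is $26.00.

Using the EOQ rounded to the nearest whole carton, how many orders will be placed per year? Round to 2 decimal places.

Q* = √(2·D·S / H) = √(2·57,000·220 / 26) = √964,615.4 ≈ 982.15 → Q = 982
Orders per year = D/Q = 57,000 / 982 = 58.045

58.04 orders per year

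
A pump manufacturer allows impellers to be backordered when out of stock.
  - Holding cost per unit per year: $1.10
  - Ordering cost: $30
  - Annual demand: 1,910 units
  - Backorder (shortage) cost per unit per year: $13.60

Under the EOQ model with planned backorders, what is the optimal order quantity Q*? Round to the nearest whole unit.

336 units

Basic EOQ = √(2·1,910·30/1.1) = 322.772
Backorder adjustment √((H+b)/b) = √((1.1+13.6)/13.6) = 1.0397
Q* = 322.772 × 1.0397 ≈ 335.57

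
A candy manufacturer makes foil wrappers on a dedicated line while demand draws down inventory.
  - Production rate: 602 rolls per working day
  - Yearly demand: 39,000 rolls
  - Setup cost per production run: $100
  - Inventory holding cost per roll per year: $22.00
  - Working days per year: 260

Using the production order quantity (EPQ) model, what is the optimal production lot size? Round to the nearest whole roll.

Daily demand d = 39,000/260 = 150.000; p = 602; 1 − d/p = 0.75083
EPQ = √(2DS / (H(1 − d/p)))
    = √(2 × 39,000 × 100 / (22 × 0.75083)) ≈ 687.17

687 rolls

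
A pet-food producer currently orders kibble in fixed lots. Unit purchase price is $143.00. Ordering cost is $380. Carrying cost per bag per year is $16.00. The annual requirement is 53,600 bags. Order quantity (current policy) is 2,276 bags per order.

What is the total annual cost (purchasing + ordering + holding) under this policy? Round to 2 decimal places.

$7,691,957.03

Ordering: D/Q × S = 53,600/2,276 × $380 = $8,949.03
Holding:  Q/2 × H = 2,276/2 × $16 = $18,208.00
Purchase cost = D·C = 53,600 × 143 = $7,664,800.00
Total = $8,949.03 + $18,208.00 + $7,664,800.00 = $7,691,957.03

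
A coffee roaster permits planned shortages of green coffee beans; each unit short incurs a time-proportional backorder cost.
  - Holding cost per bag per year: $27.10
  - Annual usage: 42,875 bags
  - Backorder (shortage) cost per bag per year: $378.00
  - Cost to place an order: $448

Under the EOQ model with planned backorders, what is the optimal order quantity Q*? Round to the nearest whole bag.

1,233 bags

Basic EOQ = √(2·42,875·448/27.1) = 1,190.615
Backorder adjustment √((H+b)/b) = √((27.1+378)/378) = 1.0352
Q* = 1,190.615 × 1.0352 ≈ 1,232.56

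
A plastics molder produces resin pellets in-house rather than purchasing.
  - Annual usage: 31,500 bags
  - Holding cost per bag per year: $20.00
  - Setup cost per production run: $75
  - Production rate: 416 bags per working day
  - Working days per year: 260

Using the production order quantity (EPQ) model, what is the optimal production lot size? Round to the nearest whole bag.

577 bags

Daily demand d = 31,500/260 = 121.154; p = 416; 1 − d/p = 0.70876
EPQ = √(2DS / (H(1 − d/p)))
    = √(2 × 31,500 × 75 / (20 × 0.70876)) ≈ 577.34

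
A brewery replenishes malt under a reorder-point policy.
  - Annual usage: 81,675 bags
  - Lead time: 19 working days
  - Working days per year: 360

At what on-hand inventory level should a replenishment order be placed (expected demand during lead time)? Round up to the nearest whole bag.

4,311 bags

Daily demand d = 81,675 / 360 = 226.875 bags/day
Demand during lead time = 226.875 × 19 = 4,310.62
Reorder point = 4,310.62 → round up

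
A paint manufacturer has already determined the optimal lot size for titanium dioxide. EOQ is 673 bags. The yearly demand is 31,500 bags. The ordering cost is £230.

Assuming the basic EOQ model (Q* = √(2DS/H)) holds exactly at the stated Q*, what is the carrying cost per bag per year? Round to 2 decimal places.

£31.99

From Q* = √(2DS/H) ⇒ Q*² = 2DS/H.
H = 2DS / Q² = 2 × 31,500 × 230 / 673² = 31.9918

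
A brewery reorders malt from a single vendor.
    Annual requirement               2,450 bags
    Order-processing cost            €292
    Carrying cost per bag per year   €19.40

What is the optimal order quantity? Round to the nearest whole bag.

Optimal lot size Q* = (2 × 2,450 × €292 / €19.4)^½ ≈ 271.57

272 bags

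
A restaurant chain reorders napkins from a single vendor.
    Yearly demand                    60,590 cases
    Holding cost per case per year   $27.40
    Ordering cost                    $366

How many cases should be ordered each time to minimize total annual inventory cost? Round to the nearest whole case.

1,272 cases

EOQ = √(2DS/H) = √(2 × 60,590 × 366 / 27.4)
    = √(1,618,681.75) ≈ 1,272.27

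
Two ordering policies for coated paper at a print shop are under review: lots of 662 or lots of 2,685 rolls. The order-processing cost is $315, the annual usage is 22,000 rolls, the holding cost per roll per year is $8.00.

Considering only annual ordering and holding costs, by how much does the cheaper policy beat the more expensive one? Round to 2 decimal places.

$204.73

For each Q, cost = (D/Q)·S + (Q/2)·H.
TC(662) = (22,000/662)×315 + (662/2)×8 = $13,116.28
TC(2,685) = (22,000/2,685)×315 + (2,685/2)×8 = $13,321.01
Lots of 662 are cheaper by $204.73.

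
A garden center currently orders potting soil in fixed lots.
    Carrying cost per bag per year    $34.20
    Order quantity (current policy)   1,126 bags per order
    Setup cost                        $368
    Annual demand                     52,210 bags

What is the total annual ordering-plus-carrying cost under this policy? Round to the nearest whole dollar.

Orders/yr = 52,210/1,126 = 46.368; ordering cost = 46.368 × $368 = $17,063.30
Average inventory = 1,126/2 = 563; holding cost = 563 × $34.2 = $19,254.60
Total = $17,063.30 + $19,254.60 = $36,317.90

$36,318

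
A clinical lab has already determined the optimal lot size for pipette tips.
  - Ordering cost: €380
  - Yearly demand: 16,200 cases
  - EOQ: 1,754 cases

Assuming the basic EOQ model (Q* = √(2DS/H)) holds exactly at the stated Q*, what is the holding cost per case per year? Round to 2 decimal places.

From Q* = √(2DS/H) ⇒ Q*² = 2DS/H.
H = 2DS / Q² = 2 × 16,200 × 380 / 1,754² = 4.0019

€4.00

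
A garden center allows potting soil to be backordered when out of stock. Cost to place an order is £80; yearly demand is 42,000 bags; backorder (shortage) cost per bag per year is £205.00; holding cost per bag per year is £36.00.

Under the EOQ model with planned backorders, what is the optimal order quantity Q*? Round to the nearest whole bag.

468 bags

Q* = √(2DS/H) · √((H + b)/b)
   = √(2 × 42,000 × 80 / 36) · √((36 + 205) / 205)
   = 432.049 × 1.0843 ≈ 468.45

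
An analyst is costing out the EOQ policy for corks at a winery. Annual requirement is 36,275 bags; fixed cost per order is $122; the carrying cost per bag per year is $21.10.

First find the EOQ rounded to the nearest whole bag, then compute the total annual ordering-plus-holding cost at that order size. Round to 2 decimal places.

$13,665.95

Optimal lot size Q* = (2 × 36,275 × $122 / $21.1)^½ ≈ 647.68 → Q = 648 bags
Annual ordering cost = (D/Q)·S = (36,275/648) × 122 = $6,829.55
Annual holding cost  = (Q/2)·H = (648/2) × 21.1 = $6,836.40
Total = $6,829.55 + $6,836.40 = $13,665.95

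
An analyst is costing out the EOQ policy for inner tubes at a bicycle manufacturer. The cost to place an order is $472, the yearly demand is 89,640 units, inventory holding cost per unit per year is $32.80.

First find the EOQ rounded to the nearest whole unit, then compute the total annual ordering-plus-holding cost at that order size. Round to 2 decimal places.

EOQ = √(2DS/H) = √(2 × 89,640 × 472 / 32.8)
    = √(2,579,882.93) ≈ 1,606.20 → Q = 1,606 units
Annual ordering cost = (D/Q)·S = (89,640/1,606) × 472 = $26,345.01
Annual holding cost  = (Q/2)·H = (1,606/2) × 32.8 = $26,338.40
Total = $26,345.01 + $26,338.40 = $52,683.41

$52,683.41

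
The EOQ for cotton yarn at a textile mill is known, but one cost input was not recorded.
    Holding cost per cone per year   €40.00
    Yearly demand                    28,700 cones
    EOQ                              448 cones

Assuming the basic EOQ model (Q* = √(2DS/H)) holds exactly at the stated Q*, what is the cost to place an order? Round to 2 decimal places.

Since Q* = (2DS/H)^½, squaring gives Q*²·H = 2DS.
S = Q²H / (2D) = 448² × 40 / (2 × 28,700) = 139.8634

€139.86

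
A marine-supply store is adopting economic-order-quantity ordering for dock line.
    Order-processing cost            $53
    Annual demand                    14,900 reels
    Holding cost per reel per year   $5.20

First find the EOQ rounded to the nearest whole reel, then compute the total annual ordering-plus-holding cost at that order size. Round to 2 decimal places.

$2,865.81

EOQ = √(2DS/H) = √(2 × 14,900 × 53 / 5.2)
    = √(303,730.77) ≈ 551.12 → Q = 551 reels
Ordering: D/Q × S = 14,900/551 × $53 = $1,433.21
Holding:  Q/2 × H = 551/2 × $5.2 = $1,432.60
Total = $1,433.21 + $1,432.60 = $2,865.81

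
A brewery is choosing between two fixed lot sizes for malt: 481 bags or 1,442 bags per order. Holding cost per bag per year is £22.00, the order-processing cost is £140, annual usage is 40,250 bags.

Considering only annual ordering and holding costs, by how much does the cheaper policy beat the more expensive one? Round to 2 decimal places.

£2,763.59

TC(Q) = (D/Q)S + (Q/2)H
TC(481) = (40,250/481)×140 + (481/2)×22 = £17,006.18
TC(1,442) = (40,250/1,442)×140 + (1,442/2)×22 = £19,769.77
|ΔTC| = |£17,006.18 − £19,769.77| = £2,763.59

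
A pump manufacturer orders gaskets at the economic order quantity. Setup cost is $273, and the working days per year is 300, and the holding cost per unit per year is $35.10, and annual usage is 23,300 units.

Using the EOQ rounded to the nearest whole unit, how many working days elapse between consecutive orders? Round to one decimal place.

7.8 days

Q* = √(2·D·S / H) = √(2·23,300·273 / 35.1) = √362,444.4 ≈ 602.03 → Q = 602 units
T = Q/D × 300 days = 602/23,300 × 300 = 7.751 days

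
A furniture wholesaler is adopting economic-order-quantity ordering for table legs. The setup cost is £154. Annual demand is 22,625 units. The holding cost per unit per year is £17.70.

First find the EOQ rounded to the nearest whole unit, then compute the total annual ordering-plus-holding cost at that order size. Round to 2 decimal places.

Optimal lot size Q* = (2 × 22,625 × £154 / £17.7)^½ ≈ 627.46 → Q = 627 units
Ordering: D/Q × S = 22,625/627 × £154 = £5,557.02
Holding:  Q/2 × H = 627/2 × £17.7 = £5,548.95
Total = £5,557.02 + £5,548.95 = £11,105.97

£11,105.97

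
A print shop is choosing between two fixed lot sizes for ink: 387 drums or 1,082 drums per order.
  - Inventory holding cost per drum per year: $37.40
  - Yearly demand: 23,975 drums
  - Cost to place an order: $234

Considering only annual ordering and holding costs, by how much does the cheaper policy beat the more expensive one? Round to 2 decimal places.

For each Q, cost = (D/Q)·S + (Q/2)·H.
TC(387) = (23,975/387)×234 + (387/2)×37.4 = $21,733.41
TC(1,082) = (23,975/1,082)×234 + (1,082/2)×37.4 = $25,418.38
Cheaper: Q = 387.  Difference = $3,684.97

$3,684.97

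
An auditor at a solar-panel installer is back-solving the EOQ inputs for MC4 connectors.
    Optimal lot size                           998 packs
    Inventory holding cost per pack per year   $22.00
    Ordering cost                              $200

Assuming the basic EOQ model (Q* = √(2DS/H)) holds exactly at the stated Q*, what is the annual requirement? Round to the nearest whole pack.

EOQ relation: Q² = 2DS/H, so rearrange for the unknown.
D = Q²H / (2S) = 998² × 22 / (2 × 200) = 54,780.22

54,780 packs per year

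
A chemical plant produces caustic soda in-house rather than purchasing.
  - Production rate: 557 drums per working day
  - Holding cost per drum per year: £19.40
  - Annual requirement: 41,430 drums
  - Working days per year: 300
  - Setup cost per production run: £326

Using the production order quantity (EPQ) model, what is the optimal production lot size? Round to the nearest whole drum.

Daily demand d = 41,430/300 = 138.100; p = 557; 1 − d/p = 0.75206
EPQ = √(2DS / (H(1 − d/p)))
    = √(2 × 41,430 × 326 / (19.4 × 0.75206)) ≈ 1,360.67

1,361 drums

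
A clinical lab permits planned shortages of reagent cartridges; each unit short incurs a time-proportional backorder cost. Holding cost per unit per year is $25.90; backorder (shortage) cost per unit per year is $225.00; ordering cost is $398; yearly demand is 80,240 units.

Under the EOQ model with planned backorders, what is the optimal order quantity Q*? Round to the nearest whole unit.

Basic EOQ = √(2·80,240·398/25.9) = 1,570.370
Backorder adjustment √((H+b)/b) = √((25.9+225)/225) = 1.0560
Q* = 1,570.370 × 1.0560 ≈ 1,658.29

1,658 units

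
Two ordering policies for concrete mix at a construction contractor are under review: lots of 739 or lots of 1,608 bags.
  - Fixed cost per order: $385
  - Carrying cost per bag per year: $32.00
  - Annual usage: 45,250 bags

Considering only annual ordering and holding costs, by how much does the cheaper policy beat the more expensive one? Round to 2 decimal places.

$1,164.02

Annual cost at Q: ordering D·S/Q plus holding Q·H/2.
TC(739) = (45,250/739)×385 + (739/2)×32 = $35,398.09
TC(1,608) = (45,250/1,608)×385 + (1,608/2)×32 = $36,562.11
Cheaper: Q = 739.  Difference = $1,164.02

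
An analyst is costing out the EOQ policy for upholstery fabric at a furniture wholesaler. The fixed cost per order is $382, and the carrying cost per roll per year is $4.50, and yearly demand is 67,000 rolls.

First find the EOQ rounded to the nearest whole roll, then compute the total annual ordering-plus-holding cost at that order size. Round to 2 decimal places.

2DS/H = 2·67,000·382/4.5 = 11,375,111.11
EOQ = √11,375,111.11 ≈ 3,372.70 → Q = 3,373 rolls
Ordering: D/Q × S = 67,000/3,373 × $382 = $7,587.90
Holding:  Q/2 × H = 3,373/2 × $4.5 = $7,589.25
Total = $7,587.90 + $7,589.25 = $15,177.15

$15,177.15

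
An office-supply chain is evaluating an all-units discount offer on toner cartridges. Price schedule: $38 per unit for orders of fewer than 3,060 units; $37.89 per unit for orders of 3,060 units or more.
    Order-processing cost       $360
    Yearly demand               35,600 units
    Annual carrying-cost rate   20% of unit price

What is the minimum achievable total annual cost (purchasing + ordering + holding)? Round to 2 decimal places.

H₁ = 20%×$38 = $7.6000;  H₂ = 20%×$37.89 = $7.5780
EOQ₁ = √(2×35,600×360/7.6000) = 1,836.47  (< 3,060, feasible at tier 1)
EOQ₂ = √(2×35,600×360/7.5780) = 1,839.14  (< 3,060 → use Q = 3,060 at tier-2 price)
TC(tier 1 (EOQ₁), Q≈1,836.5) = $1,366,757.19
TC(tier 2, Q≈3,060.0) = $1,364,666.58
Minimum at tier 2: $1,364,666.58

$1,364,666.58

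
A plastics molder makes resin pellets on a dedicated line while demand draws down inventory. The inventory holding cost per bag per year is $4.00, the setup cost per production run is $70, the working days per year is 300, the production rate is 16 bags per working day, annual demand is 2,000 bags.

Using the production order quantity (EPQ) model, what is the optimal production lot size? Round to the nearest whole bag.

346 bags

d = 2,000/300 = 6.6667 bags/day;  effective holding cost H(1 − d/p) = 4·(1 − 6.6667/16) = 2.33333
Q* = √(2DS / H_eff) = √(2·2,000·70 / 2.33333) ≈ 346.41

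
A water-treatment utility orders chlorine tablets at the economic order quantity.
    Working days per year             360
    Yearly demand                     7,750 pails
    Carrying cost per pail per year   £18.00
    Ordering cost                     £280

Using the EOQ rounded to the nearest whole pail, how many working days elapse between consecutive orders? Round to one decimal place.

22.8 days

Q* = √(2·D·S / H) = √(2·7,750·280 / 18) = √241,111.1 ≈ 491.03 → Q = 491 pails
Cycle time = (working days × Q)/D = (360 × 491) / 7,750 = 22.808 days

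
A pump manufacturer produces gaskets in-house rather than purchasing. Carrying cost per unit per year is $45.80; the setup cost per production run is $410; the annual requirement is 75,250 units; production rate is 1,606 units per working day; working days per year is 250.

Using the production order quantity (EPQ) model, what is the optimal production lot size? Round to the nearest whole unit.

d = 75,250/250 = 301.0000 units/day;  effective holding cost H(1 − d/p) = 45.8·(1 − 301.0000/1606) = 37.21606
Q* = √(2DS / H_eff) = √(2·75,250·410 / 37.21606) ≈ 1,287.64

1,288 units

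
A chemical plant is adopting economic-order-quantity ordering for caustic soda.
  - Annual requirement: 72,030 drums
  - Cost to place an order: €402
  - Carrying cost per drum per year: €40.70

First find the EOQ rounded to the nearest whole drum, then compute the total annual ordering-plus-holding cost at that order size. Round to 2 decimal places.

2DS/H = 2·72,030·402/40.7 = 1,422,902.21
EOQ = √1,422,902.21 ≈ 1,192.85 → Q = 1,193 drums
Annual ordering cost = (D/Q)·S = (72,030/1,193) × 402 = €24,271.63
Annual holding cost  = (Q/2)·H = (1,193/2) × 40.7 = €24,277.55
Total = €24,271.63 + €24,277.55 = €48,549.18

€48,549.18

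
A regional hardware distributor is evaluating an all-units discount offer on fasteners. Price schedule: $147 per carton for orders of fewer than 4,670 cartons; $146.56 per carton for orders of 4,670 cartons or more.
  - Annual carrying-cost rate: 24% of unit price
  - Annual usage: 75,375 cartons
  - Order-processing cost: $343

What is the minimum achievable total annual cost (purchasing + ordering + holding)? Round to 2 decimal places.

H₁ = 24%×$147 = $35.2800;  H₂ = 24%×$146.56 = $35.1744
EOQ₁ = √(2×75,375×343/35.2800) = 1,210.63  (< 4,670, feasible at tier 1)
EOQ₂ = √(2×75,375×343/35.1744) = 1,212.45  (< 4,670 → use Q = 4,670 at tier-2 price)
TC(tier 1 (EOQ₁), Q≈1,210.6) = $11,122,836.03
TC(tier 2, Q≈4,670.0) = $11,134,628.33
Minimum at tier 1 (EOQ₁): $11,122,836.03

$11,122,836.03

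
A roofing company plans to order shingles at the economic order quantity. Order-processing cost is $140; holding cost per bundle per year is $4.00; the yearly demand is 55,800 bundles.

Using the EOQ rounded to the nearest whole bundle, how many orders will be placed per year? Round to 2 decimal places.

Optimal lot size Q* = (2 × 55,800 × $140 / $4)^½ ≈ 1,976.36 → Q = 1,976
Orders per year = D/Q = 55,800 / 1,976 = 28.239

28.24 orders per year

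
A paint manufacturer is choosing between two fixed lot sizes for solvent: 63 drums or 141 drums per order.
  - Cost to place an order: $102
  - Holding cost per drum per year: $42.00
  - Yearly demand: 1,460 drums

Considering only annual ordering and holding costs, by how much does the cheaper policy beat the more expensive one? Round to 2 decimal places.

Annual cost at Q: ordering D·S/Q plus holding Q·H/2.
TC(63) = (1,460/63)×102 + (63/2)×42 = $3,686.81
TC(141) = (1,460/141)×102 + (141/2)×42 = $4,017.17
|ΔTC| = |$3,686.81 − $4,017.17| = $330.36

$330.36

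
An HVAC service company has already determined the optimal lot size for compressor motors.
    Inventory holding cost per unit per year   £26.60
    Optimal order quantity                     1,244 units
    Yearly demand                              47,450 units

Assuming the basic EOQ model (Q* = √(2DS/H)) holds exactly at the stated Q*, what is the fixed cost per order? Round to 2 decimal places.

EOQ relation: Q² = 2DS/H, so rearrange for the unknown.
S = Q²H / (2D) = 1,244² × 26.6 / (2 × 47,450) = 433.7667

£433.77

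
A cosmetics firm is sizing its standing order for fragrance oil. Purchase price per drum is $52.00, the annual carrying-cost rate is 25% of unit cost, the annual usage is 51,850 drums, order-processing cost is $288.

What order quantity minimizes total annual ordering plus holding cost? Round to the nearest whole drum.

1,516 drums

H = i·C = 0.25 × $52 = $13.0000 per drum-year
EOQ = √(2DS/H) = √(2 × 51,850 × 288 / 13)
    = √(2,297,353.85) ≈ 1,515.70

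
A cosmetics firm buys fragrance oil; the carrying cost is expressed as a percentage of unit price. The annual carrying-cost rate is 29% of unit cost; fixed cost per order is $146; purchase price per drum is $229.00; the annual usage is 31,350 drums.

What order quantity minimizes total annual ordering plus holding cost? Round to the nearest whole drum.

H = i·C = 0.29 × $229 = $66.4100 per drum-year
Q* = √(2·D·S / H) = √(2·31,350·146 / 66.41) = √137,843.7 ≈ 371.27

371 drums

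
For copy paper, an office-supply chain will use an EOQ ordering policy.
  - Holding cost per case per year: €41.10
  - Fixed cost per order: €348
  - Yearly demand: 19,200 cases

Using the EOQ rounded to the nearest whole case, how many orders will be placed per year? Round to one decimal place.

Q* = √(2·D·S / H) = √(2·19,200·348 / 41.1) = √325,138.7 ≈ 570.21 → Q = 570
Orders per year = D/Q = 19,200 / 570 = 33.684

33.7 orders per year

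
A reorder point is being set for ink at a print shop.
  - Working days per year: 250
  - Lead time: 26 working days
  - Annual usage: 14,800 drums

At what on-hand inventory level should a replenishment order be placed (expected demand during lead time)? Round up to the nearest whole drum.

Daily demand d = 14,800 / 250 = 59.200 drums/day
Demand during lead time = 59.200 × 26 = 1,539.20
Reorder point = 1,539.20 → round up

1,540 drums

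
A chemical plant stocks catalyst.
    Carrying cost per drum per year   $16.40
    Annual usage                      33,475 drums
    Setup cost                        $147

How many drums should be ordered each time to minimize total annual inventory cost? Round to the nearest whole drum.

Optimal lot size Q* = (2 × 33,475 × $147 / $16.4)^½ ≈ 774.66

775 drums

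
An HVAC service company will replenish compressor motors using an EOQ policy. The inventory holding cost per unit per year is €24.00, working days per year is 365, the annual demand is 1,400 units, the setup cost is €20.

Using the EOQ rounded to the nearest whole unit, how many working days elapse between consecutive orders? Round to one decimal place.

12.5 days

Q* = √(2·D·S / H) = √(2·1,400·20 / 24) = √2,333.3 ≈ 48.30 → Q = 48 units
Days between orders = 365 / (D/Q) = 365 / 29.167 ≈ 12.514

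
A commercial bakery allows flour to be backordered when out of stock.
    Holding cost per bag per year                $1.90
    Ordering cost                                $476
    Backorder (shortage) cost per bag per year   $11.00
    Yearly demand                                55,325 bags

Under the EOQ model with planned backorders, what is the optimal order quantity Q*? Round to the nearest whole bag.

Q* = √(2DS/H) · √((H + b)/b)
   = √(2 × 55,325 × 476 / 1.9) · √((1.9 + 11) / 11)
   = 5,265.049 × 1.0829 ≈ 5,701.65

5,702 bags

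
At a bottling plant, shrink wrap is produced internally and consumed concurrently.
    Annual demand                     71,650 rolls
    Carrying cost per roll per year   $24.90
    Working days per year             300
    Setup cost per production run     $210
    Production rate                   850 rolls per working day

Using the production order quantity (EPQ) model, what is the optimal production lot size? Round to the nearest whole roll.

d = 71,650/300 = 238.8333 rolls/day;  effective holding cost H(1 − d/p) = 24.9·(1 − 238.8333/850) = 17.90359
Q* = √(2DS / H_eff) = √(2·71,650·210 / 17.90359) ≈ 1,296.47

1,296 rolls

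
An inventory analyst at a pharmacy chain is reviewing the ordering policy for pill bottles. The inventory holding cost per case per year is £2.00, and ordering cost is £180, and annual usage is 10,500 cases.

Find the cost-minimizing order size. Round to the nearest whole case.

1,375 cases

2DS/H = 2·10,500·180/2 = 1,890,000.00
EOQ = √1,890,000.00 ≈ 1,374.77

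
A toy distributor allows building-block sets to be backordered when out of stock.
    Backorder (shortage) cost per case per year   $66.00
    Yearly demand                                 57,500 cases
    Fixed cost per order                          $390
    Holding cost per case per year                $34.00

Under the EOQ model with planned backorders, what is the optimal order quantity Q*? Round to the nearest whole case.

Q* = √(2DS/H) · √((H + b)/b)
   = √(2 × 57,500 × 390 / 34) · √((34 + 66) / 66)
   = 1,148.528 × 1.2309 ≈ 1,413.74

1,414 cases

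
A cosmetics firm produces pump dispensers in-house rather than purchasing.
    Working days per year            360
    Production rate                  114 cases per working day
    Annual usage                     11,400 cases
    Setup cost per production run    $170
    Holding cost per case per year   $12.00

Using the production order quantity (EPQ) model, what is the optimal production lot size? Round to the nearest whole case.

669 cases

Daily demand d = 11,400/360 = 31.667; p = 114; 1 − d/p = 0.72222
EPQ = √(2DS / (H(1 − d/p)))
    = √(2 × 11,400 × 170 / (12 × 0.72222)) ≈ 668.75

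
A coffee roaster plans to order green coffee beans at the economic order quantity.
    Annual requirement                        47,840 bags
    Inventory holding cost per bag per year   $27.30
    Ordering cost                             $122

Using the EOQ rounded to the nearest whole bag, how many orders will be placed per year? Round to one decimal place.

73.1 orders per year

2DS/H = 2·47,840·122/27.3 = 427,580.95
EOQ = √427,580.95 ≈ 653.90 → Q = 654
N = D/Q = 47,840/654 ≈ 73.150 orders/yr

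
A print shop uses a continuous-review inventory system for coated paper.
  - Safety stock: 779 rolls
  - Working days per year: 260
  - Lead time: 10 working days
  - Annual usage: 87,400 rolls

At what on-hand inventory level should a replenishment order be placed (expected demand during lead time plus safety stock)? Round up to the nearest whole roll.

Daily demand d = 87,400 / 260 = 336.154 rolls/day
Demand during lead time = 336.154 × 10 = 3,361.54
Reorder point = 3,361.54 + 779 = 4,140.54 → round up

4,141 rolls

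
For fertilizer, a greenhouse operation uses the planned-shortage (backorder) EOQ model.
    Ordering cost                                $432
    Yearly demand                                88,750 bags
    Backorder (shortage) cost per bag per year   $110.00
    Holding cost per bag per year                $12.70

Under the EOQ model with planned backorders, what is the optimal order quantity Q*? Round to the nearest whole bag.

Q* = √(2DS/H) · √((H + b)/b)
   = √(2 × 88,750 × 432 / 12.7) · √((12.7 + 110) / 110)
   = 2,457.193 × 1.0562 ≈ 2,595.17

2,595 bags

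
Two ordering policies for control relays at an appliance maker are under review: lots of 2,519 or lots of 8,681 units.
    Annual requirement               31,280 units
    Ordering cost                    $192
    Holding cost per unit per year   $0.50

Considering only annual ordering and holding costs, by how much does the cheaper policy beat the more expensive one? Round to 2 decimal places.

$151.86

TC(Q) = (D/Q)S + (Q/2)H
TC(2,519) = (31,280/2,519)×192 + (2,519/2)×0.5 = $3,013.93
TC(8,681) = (31,280/8,681)×192 + (8,681/2)×0.5 = $2,862.08
Lots of 8,681 are cheaper by $151.86.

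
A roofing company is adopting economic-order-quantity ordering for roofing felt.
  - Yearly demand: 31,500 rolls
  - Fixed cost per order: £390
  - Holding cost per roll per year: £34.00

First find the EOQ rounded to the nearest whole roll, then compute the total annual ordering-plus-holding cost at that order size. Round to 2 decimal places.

£28,902.94

2DS/H = 2·31,500·390/34 = 722,647.06
EOQ = √722,647.06 ≈ 850.09 → Q = 850 rolls
Annual ordering cost = (D/Q)·S = (31,500/850) × 390 = £14,452.94
Annual holding cost  = (Q/2)·H = (850/2) × 34 = £14,450.00
Total = £14,452.94 + £14,450.00 = £28,902.94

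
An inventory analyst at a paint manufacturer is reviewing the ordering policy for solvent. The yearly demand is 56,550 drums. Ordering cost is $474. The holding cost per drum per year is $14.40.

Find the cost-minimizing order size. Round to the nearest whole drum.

2DS/H = 2·56,550·474/14.4 = 3,722,875.00
EOQ = √3,722,875.00 ≈ 1,929.48

1,929 drums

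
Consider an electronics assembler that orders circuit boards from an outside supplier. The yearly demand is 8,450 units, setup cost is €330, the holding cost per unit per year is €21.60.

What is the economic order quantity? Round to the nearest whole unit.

508 units

Q* = √(2·D·S / H) = √(2·8,450·330 / 21.6) = √258,194.4 ≈ 508.13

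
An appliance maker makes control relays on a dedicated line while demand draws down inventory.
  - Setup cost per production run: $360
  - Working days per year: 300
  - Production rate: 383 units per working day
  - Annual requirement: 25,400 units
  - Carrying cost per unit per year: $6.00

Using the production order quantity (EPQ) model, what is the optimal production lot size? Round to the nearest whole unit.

Daily demand d = 25,400/300 = 84.667; p = 383; 1 − d/p = 0.77894
EPQ = √(2DS / (H(1 − d/p)))
    = √(2 × 25,400 × 360 / (6 × 0.77894)) ≈ 1,978.14

1,978 units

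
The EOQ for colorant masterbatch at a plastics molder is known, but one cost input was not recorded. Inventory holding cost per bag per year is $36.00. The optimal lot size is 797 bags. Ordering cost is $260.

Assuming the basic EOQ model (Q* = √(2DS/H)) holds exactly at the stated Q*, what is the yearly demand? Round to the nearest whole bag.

43,976 bags per year

EOQ relation: Q² = 2DS/H, so rearrange for the unknown.
D = Q²H / (2S) = 797² × 36 / (2 × 260) = 43,976.01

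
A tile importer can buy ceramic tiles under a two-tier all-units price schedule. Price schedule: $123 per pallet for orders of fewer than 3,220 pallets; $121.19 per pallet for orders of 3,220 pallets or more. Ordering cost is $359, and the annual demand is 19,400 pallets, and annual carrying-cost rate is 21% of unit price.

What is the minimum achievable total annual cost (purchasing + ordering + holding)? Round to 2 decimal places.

H₁ = 21%×$123 = $25.8300;  H₂ = 21%×$121.19 = $25.4499
EOQ₁ = √(2×19,400×359/25.8300) = 734.35  (< 3,220, feasible at tier 1)
EOQ₂ = √(2×19,400×359/25.4499) = 739.81  (< 3,220 → use Q = 3,220 at tier-2 price)
TC(tier 1 (EOQ₁), Q≈734.3) = $2,405,168.16
TC(tier 2, Q≈3,220.0) = $2,394,223.26
Minimum at tier 2: $2,394,223.26

$2,394,223.26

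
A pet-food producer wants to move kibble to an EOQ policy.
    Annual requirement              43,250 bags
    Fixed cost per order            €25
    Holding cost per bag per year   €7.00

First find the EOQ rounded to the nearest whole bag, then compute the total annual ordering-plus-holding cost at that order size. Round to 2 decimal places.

€3,890.69

EOQ = √(2DS/H) = √(2 × 43,250 × 25 / 7)
    = √(308,928.57) ≈ 555.81 → Q = 556 bags
Annual ordering cost = (D/Q)·S = (43,250/556) × 25 = €1,944.69
Annual holding cost  = (Q/2)·H = (556/2) × 7 = €1,946.00
Total = €1,944.69 + €1,946.00 = €3,890.69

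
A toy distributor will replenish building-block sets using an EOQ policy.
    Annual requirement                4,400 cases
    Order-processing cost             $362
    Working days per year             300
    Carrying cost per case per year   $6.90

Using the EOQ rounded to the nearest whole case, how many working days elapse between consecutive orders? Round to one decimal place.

EOQ = √(2DS/H) = √(2 × 4,400 × 362 / 6.9)
    = √(461,681.16) ≈ 679.47 → Q = 679 cases
Cycle time = (working days × Q)/D = (300 × 679) / 4,400 = 46.295 days

46.3 days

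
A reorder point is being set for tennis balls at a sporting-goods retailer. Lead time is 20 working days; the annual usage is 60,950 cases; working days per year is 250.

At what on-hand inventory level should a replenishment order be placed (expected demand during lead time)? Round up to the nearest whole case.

Daily demand d = 60,950 / 250 = 243.800 cases/day
Demand during lead time = 243.800 × 20 = 4,876.00
Reorder point = 4,876.00 → round up

4,876 cases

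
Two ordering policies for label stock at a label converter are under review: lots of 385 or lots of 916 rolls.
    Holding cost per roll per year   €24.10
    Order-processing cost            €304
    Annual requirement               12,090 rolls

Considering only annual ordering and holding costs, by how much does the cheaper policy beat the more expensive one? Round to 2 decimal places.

TC(Q) = (D/Q)S + (Q/2)H
TC(385) = (12,090/385)×304 + (385/2)×24.1 = €14,185.64
TC(916) = (12,090/916)×304 + (916/2)×24.1 = €15,050.20
Cheaper: Q = 385.  Difference = €864.56

€864.56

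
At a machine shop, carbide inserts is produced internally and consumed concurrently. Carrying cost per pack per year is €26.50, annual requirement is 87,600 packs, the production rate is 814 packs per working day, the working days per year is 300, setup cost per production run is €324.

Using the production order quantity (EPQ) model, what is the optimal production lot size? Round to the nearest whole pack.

1,828 packs

Daily demand d = 87,600/300 = 292.000; p = 814; 1 − d/p = 0.64128
EPQ = √(2DS / (H(1 − d/p)))
    = √(2 × 87,600 × 324 / (26.5 × 0.64128)) ≈ 1,827.65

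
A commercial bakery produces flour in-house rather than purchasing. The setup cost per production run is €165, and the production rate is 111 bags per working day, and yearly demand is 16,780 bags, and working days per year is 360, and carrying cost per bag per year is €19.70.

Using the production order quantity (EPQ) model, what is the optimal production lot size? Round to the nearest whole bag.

696 bags

d = 16,780/360 = 46.6111 bags/day;  effective holding cost H(1 − d/p) = 19.7·(1 − 46.6111/111) = 11.42758
Q* = √(2DS / H_eff) = √(2·16,780·165 / 11.42758) ≈ 696.11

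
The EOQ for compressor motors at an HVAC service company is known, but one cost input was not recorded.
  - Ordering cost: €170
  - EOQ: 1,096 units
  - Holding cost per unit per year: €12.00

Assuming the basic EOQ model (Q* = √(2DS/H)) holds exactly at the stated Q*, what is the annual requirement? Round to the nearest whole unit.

42,396 units per year

EOQ relation: Q² = 2DS/H, so rearrange for the unknown.
D = Q²H / (2S) = 1,096² × 12 / (2 × 170) = 42,395.86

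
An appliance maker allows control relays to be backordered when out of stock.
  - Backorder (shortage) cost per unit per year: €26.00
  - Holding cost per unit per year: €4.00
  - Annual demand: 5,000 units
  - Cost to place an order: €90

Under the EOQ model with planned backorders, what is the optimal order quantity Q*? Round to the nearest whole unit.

510 units

Q* = √(2DS/H) · √((H + b)/b)
   = √(2 × 5,000 × 90 / 4) · √((4 + 26) / 26)
   = 474.342 × 1.0742 ≈ 509.52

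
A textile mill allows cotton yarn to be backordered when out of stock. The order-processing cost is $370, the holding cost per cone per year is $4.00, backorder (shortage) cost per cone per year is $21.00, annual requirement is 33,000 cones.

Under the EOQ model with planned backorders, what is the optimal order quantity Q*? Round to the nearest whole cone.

Q* = √(2DS/H) · √((H + b)/b)
   = √(2 × 33,000 × 370 / 4) · √((4 + 21) / 21)
   = 2,470.830 × 1.0911 ≈ 2,695.90

2,696 cones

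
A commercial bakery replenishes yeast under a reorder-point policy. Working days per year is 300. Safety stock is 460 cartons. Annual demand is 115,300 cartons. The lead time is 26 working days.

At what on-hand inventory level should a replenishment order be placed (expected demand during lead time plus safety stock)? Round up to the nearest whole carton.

Daily demand d = 115,300 / 300 = 384.333 cartons/day
Demand during lead time = 384.333 × 26 = 9,992.67
Reorder point = 9,992.67 + 460 = 10,452.67 → round up

10,453 cartons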